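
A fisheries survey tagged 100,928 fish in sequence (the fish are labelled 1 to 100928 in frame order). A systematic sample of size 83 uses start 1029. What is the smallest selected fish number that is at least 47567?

k = 100928/83 = 1216
Steps past start: ⌈(47567 − 1029)/1216⌉ = ⌈46538/1216⌉ = 39
Selected fish: 1029 + 39×1216 = 48453

48453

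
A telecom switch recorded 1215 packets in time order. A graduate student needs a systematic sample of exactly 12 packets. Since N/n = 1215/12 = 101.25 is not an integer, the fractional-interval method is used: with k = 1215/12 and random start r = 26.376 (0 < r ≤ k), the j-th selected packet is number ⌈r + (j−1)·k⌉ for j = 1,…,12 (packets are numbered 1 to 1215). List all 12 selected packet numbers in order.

27, 128, 229, 331, 432, 533, 634, 736, 837, 938, 1039, 1141

j=1: r + 0k = 26.376 → ⌈·⌉ = 27
j=2: r + 1k = 127.626 → ⌈·⌉ = 128
j=3: r + 2k = 228.876 → ⌈·⌉ = 229
j=4: r + 3k = 330.126 → ⌈·⌉ = 331
j=5: r + 4k = 431.376 → ⌈·⌉ = 432
j=6: r + 5k = 532.626 → ⌈·⌉ = 533
j=7: r + 6k = 633.876 → ⌈·⌉ = 634
j=8: r + 7k = 735.126 → ⌈·⌉ = 736
j=9: r + 8k = 836.376 → ⌈·⌉ = 837
j=10: r + 9k = 937.626 → ⌈·⌉ = 938
j=11: r + 10k = 1038.876 → ⌈·⌉ = 1039
j=12: r + 11k = 1140.126 → ⌈·⌉ = 1141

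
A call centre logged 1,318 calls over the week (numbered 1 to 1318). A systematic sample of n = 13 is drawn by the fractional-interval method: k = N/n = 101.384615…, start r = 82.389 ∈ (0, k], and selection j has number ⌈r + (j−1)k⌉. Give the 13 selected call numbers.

j=1: r + 0k = 82.389 → ⌈·⌉ = 83
j=2: r + 1k = 183.773615… → ⌈·⌉ = 184
j=3: r + 2k = 285.158230… → ⌈·⌉ = 286
j=4: r + 3k = 386.542846… → ⌈·⌉ = 387
j=5: r + 4k = 487.927461… → ⌈·⌉ = 488
j=6: r + 5k = 589.312076… → ⌈·⌉ = 590
j=7: r + 6k = 690.696692… → ⌈·⌉ = 691
j=8: r + 7k = 792.081307… → ⌈·⌉ = 793
j=9: r + 8k = 893.465923… → ⌈·⌉ = 894
j=10: r + 9k = 994.850538… → ⌈·⌉ = 995
j=11: r + 10k = 1096.235153… → ⌈·⌉ = 1097
j=12: r + 11k = 1197.619769… → ⌈·⌉ = 1198
j=13: r + 12k = 1299.004384… → ⌈·⌉ = 1300

83, 184, 286, 387, 488, 590, 691, 793, 894, 995, 1097, 1198, 1300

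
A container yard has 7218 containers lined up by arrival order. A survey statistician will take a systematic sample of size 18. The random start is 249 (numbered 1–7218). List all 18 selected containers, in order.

249, 650, 1051, 1452, 1853, 2254, 2655, 3056, 3457, 3858, 4259, 4660, 5061, 5462, 5863, 6264, 6665, 7066

k = N/n = 7218/18 = 401
container 1: 249
container 2: 249 + 401 = 650
container 3: 650 + 401 = 1051
container 4: 1051 + 401 = 1452
container 5: 1452 + 401 = 1853
container 6: 1853 + 401 = 2254
container 7: 2254 + 401 = 2655
container 8: 2655 + 401 = 3056
container 9: 3056 + 401 = 3457
container 10: 3457 + 401 = 3858
container 11: 3858 + 401 = 4259
container 12: 4259 + 401 = 4660
container 13: 4660 + 401 = 5061
container 14: 5061 + 401 = 5462
container 15: 5462 + 401 = 5863
container 16: 5863 + 401 = 6264
container 17: 6264 + 401 = 6665
container 18: 6665 + 401 = 7066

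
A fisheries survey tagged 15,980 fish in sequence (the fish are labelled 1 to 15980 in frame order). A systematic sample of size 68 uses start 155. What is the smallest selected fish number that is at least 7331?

7440

k = 15980/68 = 235
Steps past start: ⌈(7331 − 155)/235⌉ = ⌈7176/235⌉ = 31
Selected fish: 155 + 31×235 = 7440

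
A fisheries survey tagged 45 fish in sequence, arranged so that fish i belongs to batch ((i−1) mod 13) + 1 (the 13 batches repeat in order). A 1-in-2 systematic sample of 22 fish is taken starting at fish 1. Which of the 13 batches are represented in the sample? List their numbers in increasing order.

Consecutive selections differ by k = 2, so their batch numbers differ by 2 mod 13 = 2.
gcd(2, 13) = 1, so the sample visits 13/1 = 13 distinct residues mod 13.
Start 1 is batch 1; the batches hit are 1, 2, 3, 4, 5, 6, 7, 8, 9, 10, 11, 12, 13.

1, 2, 3, 4, 5, 6, 7, 8, 9, 10, 11, 12, 13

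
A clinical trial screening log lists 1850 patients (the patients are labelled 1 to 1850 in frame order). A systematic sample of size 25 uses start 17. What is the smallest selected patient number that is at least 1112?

1127

k = 1850/25 = 74
Steps past start: ⌈(1112 − 17)/74⌉ = ⌈1095/74⌉ = 15
Selected patient: 17 + 15×74 = 1127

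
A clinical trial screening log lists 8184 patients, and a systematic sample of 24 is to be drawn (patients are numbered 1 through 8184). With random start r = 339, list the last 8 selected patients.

k = N/n = 8184/24 = 341
17th selection = 339 + 16×341 = 5795
18th: 5795 + 341 = 6136
19th: 6136 + 341 = 6477
20th: 6477 + 341 = 6818
21st: 6818 + 341 = 7159
22nd: 7159 + 341 = 7500
23rd: 7500 + 341 = 7841
24th: 7841 + 341 = 8182

5795, 6136, 6477, 6818, 7159, 7500, 7841, 8182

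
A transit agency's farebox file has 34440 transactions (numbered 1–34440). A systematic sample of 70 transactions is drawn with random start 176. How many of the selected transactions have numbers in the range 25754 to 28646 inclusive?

k = 34440/70 = 492
First selection ≥ 25754: 176 + ⌈(25754−176)/492⌉·492 = 176 + 52×492 = 25760
Last selection ≤ 28646: 176 + ⌊(28646−176)/492⌋·492 = 176 + 57×492 = 28220
Count = 57 − 52 + 1 = 6

6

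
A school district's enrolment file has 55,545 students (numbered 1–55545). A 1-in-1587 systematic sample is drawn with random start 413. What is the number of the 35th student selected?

k = 1587
35th selection = r + (35−1)·k = 413 + 34×1587 = 413 + 53958 = 54371

54371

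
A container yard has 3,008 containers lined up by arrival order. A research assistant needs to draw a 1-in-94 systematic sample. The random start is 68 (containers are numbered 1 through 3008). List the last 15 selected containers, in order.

1666, 1760, 1854, 1948, 2042, 2136, 2230, 2324, 2418, 2512, 2606, 2700, 2794, 2888, 2982

18th selection = 68 + 17×94 = 1666
19th: 1666 + 94 = 1760
20th: 1760 + 94 = 1854
21st: 1854 + 94 = 1948
22nd: 1948 + 94 = 2042
23rd: 2042 + 94 = 2136
24th: 2136 + 94 = 2230
25th: 2230 + 94 = 2324
26th: 2324 + 94 = 2418
27th: 2418 + 94 = 2512
28th: 2512 + 94 = 2606
29th: 2606 + 94 = 2700
30th: 2700 + 94 = 2794
31st: 2794 + 94 = 2888
32nd: 2888 + 94 = 2982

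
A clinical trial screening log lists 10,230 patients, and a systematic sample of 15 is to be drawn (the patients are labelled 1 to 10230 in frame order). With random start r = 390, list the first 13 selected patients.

390, 1072, 1754, 2436, 3118, 3800, 4482, 5164, 5846, 6528, 7210, 7892, 8574

k = N/n = 10230/15 = 682
patient 1: 390
patient 2: 390 + 682 = 1072
patient 3: 1072 + 682 = 1754
patient 4: 1754 + 682 = 2436
patient 5: 2436 + 682 = 3118
patient 6: 3118 + 682 = 3800
patient 7: 3800 + 682 = 4482
patient 8: 4482 + 682 = 5164
patient 9: 5164 + 682 = 5846
patient 10: 5846 + 682 = 6528
patient 11: 6528 + 682 = 7210
patient 12: 7210 + 682 = 7892
patient 13: 7892 + 682 = 8574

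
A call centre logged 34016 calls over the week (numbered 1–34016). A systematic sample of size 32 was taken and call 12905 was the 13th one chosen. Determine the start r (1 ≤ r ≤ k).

149

k = 34016/32 = 1063
r = 12905 − (13−1)×1063 = 12905 − 12756 = 149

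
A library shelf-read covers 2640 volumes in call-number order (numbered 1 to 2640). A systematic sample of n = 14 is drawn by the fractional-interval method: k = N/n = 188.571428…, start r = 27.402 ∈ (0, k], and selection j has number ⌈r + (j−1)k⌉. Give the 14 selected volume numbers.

j=1: r + 0k = 27.402 → ⌈·⌉ = 28
j=2: r + 1k = 215.973428… → ⌈·⌉ = 216
j=3: r + 2k = 404.544857… → ⌈·⌉ = 405
j=4: r + 3k = 593.116285… → ⌈·⌉ = 594
j=5: r + 4k = 781.687714… → ⌈·⌉ = 782
j=6: r + 5k = 970.259142… → ⌈·⌉ = 971
j=7: r + 6k = 1158.830571… → ⌈·⌉ = 1159
j=8: r + 7k = 1347.402 → ⌈·⌉ = 1348
j=9: r + 8k = 1535.973428… → ⌈·⌉ = 1536
j=10: r + 9k = 1724.544857… → ⌈·⌉ = 1725
j=11: r + 10k = 1913.116285… → ⌈·⌉ = 1914
j=12: r + 11k = 2101.687714… → ⌈·⌉ = 2102
j=13: r + 12k = 2290.259142… → ⌈·⌉ = 2291
j=14: r + 13k = 2478.830571… → ⌈·⌉ = 2479

28, 216, 405, 594, 782, 971, 1159, 1348, 1536, 1725, 1914, 2102, 2291, 2479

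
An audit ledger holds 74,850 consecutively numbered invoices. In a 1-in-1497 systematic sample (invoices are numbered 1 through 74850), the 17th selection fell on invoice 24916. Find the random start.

k = 1497
r = 24916 − (17−1)×1497 = 24916 − 23952 = 964

964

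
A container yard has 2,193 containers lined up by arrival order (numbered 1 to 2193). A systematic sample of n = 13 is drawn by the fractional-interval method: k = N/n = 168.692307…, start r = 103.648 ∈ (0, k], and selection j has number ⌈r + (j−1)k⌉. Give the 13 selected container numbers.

104, 273, 442, 610, 779, 948, 1116, 1285, 1454, 1622, 1791, 1960, 2128

j=1: r + 0k = 103.648 → ⌈·⌉ = 104
j=2: r + 1k = 272.340307… → ⌈·⌉ = 273
j=3: r + 2k = 441.032615… → ⌈·⌉ = 442
j=4: r + 3k = 609.724923… → ⌈·⌉ = 610
j=5: r + 4k = 778.417230… → ⌈·⌉ = 779
j=6: r + 5k = 947.109538… → ⌈·⌉ = 948
j=7: r + 6k = 1115.801846… → ⌈·⌉ = 1116
j=8: r + 7k = 1284.494153… → ⌈·⌉ = 1285
j=9: r + 8k = 1453.186461… → ⌈·⌉ = 1454
j=10: r + 9k = 1621.878769… → ⌈·⌉ = 1622
j=11: r + 10k = 1790.571076… → ⌈·⌉ = 1791
j=12: r + 11k = 1959.263384… → ⌈·⌉ = 1960
j=13: r + 12k = 2127.955692… → ⌈·⌉ = 2128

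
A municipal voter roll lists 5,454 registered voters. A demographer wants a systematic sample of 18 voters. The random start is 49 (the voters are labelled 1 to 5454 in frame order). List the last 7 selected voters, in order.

k = N/n = 5454/18 = 303
12th selection = 49 + 11×303 = 3382
13th: 3382 + 303 = 3685
14th: 3685 + 303 = 3988
15th: 3988 + 303 = 4291
16th: 4291 + 303 = 4594
17th: 4594 + 303 = 4897
18th: 4897 + 303 = 5200

3382, 3685, 3988, 4291, 4594, 4897, 5200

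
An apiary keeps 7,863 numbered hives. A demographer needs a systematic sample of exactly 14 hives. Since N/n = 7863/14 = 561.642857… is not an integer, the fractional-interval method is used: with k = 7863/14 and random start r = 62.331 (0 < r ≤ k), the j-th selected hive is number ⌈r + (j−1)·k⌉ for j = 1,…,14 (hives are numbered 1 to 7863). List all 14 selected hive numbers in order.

j=1: r + 0k = 62.331 → ⌈·⌉ = 63
j=2: r + 1k = 623.973857… → ⌈·⌉ = 624
j=3: r + 2k = 1185.616714… → ⌈·⌉ = 1186
j=4: r + 3k = 1747.259571… → ⌈·⌉ = 1748
j=5: r + 4k = 2308.902428… → ⌈·⌉ = 2309
j=6: r + 5k = 2870.545285… → ⌈·⌉ = 2871
j=7: r + 6k = 3432.188142… → ⌈·⌉ = 3433
j=8: r + 7k = 3993.831 → ⌈·⌉ = 3994
j=9: r + 8k = 4555.473857… → ⌈·⌉ = 4556
j=10: r + 9k = 5117.116714… → ⌈·⌉ = 5118
j=11: r + 10k = 5678.759571… → ⌈·⌉ = 5679
j=12: r + 11k = 6240.402428… → ⌈·⌉ = 6241
j=13: r + 12k = 6802.045285… → ⌈·⌉ = 6803
j=14: r + 13k = 7363.688142… → ⌈·⌉ = 7364

63, 624, 1186, 1748, 2309, 2871, 3433, 3994, 4556, 5118, 5679, 6241, 6803, 7364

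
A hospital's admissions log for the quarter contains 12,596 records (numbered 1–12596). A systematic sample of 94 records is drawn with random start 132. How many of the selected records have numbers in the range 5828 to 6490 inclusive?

k = 12596/94 = 134
First selection ≥ 5828: 132 + ⌈(5828−132)/134⌉·134 = 132 + 43×134 = 5894
Last selection ≤ 6490: 132 + ⌊(6490−132)/134⌋·134 = 132 + 47×134 = 6430
Count = 47 − 43 + 1 = 5

5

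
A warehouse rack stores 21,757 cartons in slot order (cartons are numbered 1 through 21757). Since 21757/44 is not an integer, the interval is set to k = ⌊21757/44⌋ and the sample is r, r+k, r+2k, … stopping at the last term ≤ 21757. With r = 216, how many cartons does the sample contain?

44

k = ⌊21757/44⌋ = 494
Achieved size = ⌊(21757 − 216)/494⌋ + 1 = ⌊21541/494⌋ + 1 = 43 + 1 = 44
(last selection: 216 + 43×494 = 21458 ≤ 21757; next would be 21952 > 21757)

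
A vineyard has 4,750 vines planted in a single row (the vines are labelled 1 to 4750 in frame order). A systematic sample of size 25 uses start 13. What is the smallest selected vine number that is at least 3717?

k = 4750/25 = 190
Steps past start: ⌈(3717 − 13)/190⌉ = ⌈3704/190⌉ = 20
Selected vine: 13 + 20×190 = 3813

3813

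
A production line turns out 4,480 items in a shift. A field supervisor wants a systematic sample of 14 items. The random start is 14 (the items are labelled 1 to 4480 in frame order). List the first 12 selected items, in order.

14, 334, 654, 974, 1294, 1614, 1934, 2254, 2574, 2894, 3214, 3534

k = N/n = 4480/14 = 320
item 1: 14
item 2: 14 + 320 = 334
item 3: 334 + 320 = 654
item 4: 654 + 320 = 974
item 5: 974 + 320 = 1294
item 6: 1294 + 320 = 1614
item 7: 1614 + 320 = 1934
item 8: 1934 + 320 = 2254
item 9: 2254 + 320 = 2574
item 10: 2574 + 320 = 2894
item 11: 2894 + 320 = 3214
item 12: 3214 + 320 = 3534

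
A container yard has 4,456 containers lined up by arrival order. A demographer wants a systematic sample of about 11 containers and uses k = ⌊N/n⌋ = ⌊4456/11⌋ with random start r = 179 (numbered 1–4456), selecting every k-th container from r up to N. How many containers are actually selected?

11

k = ⌊4456/11⌋ = 405
Achieved size = ⌊(4456 − 179)/405⌋ + 1 = ⌊4277/405⌋ + 1 = 10 + 1 = 11
(last selection: 179 + 10×405 = 4229 ≤ 4456; next would be 4634 > 4456)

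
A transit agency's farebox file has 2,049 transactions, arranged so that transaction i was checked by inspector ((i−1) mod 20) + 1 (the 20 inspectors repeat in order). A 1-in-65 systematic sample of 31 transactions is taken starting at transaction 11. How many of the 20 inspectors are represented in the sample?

4

Consecutive selections differ by k = 65, so their inspector numbers differ by 65 mod 20 = 5.
gcd(65, 20) = 5, so the sample visits 20/5 = 4 distinct residues mod 20.
Start 11 is inspector 11; the inspectors hit are 1, 6, 11, 16.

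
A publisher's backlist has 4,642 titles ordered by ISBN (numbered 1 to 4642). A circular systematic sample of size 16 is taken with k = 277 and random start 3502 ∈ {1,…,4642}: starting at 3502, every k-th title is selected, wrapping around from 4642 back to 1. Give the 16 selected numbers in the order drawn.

3502, 3779, 4056, 4333, 4610, 245, 522, 799, 1076, 1353, 1630, 1907, 2184, 2461, 2738, 3015

Selection 1: 3502
Selection 2: 3502 + 277 = 3779
Selection 3: 3779 + 277 = 4056
Selection 4: 4056 + 277 = 4333
Selection 5: 4333 + 277 = 4610
Selection 6: 4610 + 277 = 4887 → 4887 − 4642 = 245
Selection 7: 245 + 277 = 522
Selection 8: 522 + 277 = 799
Selection 9: 799 + 277 = 1076
Selection 10: 1076 + 277 = 1353
Selection 11: 1353 + 277 = 1630
Selection 12: 1630 + 277 = 1907
Selection 13: 1907 + 277 = 2184
Selection 14: 2184 + 277 = 2461
Selection 15: 2461 + 277 = 2738
Selection 16: 2738 + 277 = 3015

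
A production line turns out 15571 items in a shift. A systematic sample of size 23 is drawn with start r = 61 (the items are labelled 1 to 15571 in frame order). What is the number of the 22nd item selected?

14278

k = 15571/23 = 677
22nd selection = r + (22−1)·k = 61 + 21×677 = 61 + 14217 = 14278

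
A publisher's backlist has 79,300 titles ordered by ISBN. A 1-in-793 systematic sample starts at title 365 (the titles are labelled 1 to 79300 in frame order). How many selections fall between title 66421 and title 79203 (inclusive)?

16

k = 793
First selection ≥ 66421: 365 + ⌈(66421−365)/793⌉·793 = 365 + 84×793 = 66977
Last selection ≤ 79203: 365 + ⌊(79203−365)/793⌋·793 = 365 + 99×793 = 78872
Count = 99 − 84 + 1 = 16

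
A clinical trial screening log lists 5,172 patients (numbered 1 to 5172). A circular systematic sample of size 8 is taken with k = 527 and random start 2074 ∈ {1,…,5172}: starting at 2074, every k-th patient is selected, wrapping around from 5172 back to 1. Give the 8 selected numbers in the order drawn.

Selection 1: 2074
Selection 2: 2074 + 527 = 2601
Selection 3: 2601 + 527 = 3128
Selection 4: 3128 + 527 = 3655
Selection 5: 3655 + 527 = 4182
Selection 6: 4182 + 527 = 4709
Selection 7: 4709 + 527 = 5236 → 5236 − 5172 = 64
Selection 8: 64 + 527 = 591

2074, 2601, 3128, 3655, 4182, 4709, 64, 591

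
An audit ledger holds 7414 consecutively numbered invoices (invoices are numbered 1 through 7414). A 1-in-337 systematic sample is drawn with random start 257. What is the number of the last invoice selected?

7334

k = 337
22nd selection = r + (22−1)·k = 257 + 21×337 = 257 + 7077 = 7334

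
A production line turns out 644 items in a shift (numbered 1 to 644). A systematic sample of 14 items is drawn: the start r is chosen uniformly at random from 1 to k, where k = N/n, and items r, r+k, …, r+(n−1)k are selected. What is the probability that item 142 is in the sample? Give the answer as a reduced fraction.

k = 644/14 = 46.
Item 142 is selected iff r ≡ 142 (mod 46); exactly one such r in {1,…,46}.
Inclusion probability = 1/46.

1/46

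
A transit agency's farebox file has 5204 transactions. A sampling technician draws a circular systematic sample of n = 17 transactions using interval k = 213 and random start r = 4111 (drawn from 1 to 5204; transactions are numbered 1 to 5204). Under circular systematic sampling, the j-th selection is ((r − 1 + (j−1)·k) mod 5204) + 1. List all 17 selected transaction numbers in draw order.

4111, 4324, 4537, 4750, 4963, 5176, 185, 398, 611, 824, 1037, 1250, 1463, 1676, 1889, 2102, 2315

Selection 1: 4111
Selection 2: 4111 + 213 = 4324
Selection 3: 4324 + 213 = 4537
Selection 4: 4537 + 213 = 4750
Selection 5: 4750 + 213 = 4963
Selection 6: 4963 + 213 = 5176
Selection 7: 5176 + 213 = 5389 → 5389 − 5204 = 185
Selection 8: 185 + 213 = 398
Selection 9: 398 + 213 = 611
Selection 10: 611 + 213 = 824
Selection 11: 824 + 213 = 1037
Selection 12: 1037 + 213 = 1250
Selection 13: 1250 + 213 = 1463
Selection 14: 1463 + 213 = 1676
Selection 15: 1676 + 213 = 1889
Selection 16: 1889 + 213 = 2102
Selection 17: 2102 + 213 = 2315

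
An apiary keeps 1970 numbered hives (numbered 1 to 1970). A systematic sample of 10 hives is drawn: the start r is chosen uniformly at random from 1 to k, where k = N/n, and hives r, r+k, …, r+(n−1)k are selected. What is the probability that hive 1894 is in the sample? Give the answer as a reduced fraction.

k = 1970/10 = 197.
Hive 1894 is selected iff r ≡ 1894 (mod 197); exactly one such r in {1,…,197}.
Inclusion probability = 1/197.

1/197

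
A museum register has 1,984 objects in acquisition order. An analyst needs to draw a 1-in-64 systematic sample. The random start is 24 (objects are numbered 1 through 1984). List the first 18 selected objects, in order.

object 1: 24
object 2: 24 + 64 = 88
object 3: 88 + 64 = 152
object 4: 152 + 64 = 216
object 5: 216 + 64 = 280
object 6: 280 + 64 = 344
object 7: 344 + 64 = 408
object 8: 408 + 64 = 472
object 9: 472 + 64 = 536
object 10: 536 + 64 = 600
object 11: 600 + 64 = 664
object 12: 664 + 64 = 728
object 13: 728 + 64 = 792
object 14: 792 + 64 = 856
object 15: 856 + 64 = 920
object 16: 920 + 64 = 984
object 17: 984 + 64 = 1048
object 18: 1048 + 64 = 1112

24, 88, 152, 216, 280, 344, 408, 472, 536, 600, 664, 728, 792, 856, 920, 984, 1048, 1112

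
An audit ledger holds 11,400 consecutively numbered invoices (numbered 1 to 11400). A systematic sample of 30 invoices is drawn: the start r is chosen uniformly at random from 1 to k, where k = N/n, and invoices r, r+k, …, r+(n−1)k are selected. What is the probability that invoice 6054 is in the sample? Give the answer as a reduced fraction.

k = 11400/30 = 380.
Invoice 6054 is selected iff r ≡ 6054 (mod 380); exactly one such r in {1,…,380}.
Inclusion probability = 1/380.

1/380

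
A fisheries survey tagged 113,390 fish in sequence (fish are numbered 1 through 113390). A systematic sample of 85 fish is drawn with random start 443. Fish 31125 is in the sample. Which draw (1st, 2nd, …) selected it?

24

k = 113390/85 = 1334
position = (31125 − 443)/1334 + 1 = 30682/1334 + 1 = 23 + 1 = 24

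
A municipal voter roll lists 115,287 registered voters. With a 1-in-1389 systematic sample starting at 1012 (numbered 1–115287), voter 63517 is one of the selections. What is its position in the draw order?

k = 1389
position = (63517 − 1012)/1389 + 1 = 62505/1389 + 1 = 45 + 1 = 46

46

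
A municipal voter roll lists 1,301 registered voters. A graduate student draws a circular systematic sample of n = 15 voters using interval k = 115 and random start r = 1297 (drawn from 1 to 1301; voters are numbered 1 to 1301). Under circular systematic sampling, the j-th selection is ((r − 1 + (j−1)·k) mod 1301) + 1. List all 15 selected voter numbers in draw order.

1297, 111, 226, 341, 456, 571, 686, 801, 916, 1031, 1146, 1261, 75, 190, 305

Selection 1: 1297
Selection 2: 1297 + 115 = 1412 → 1412 − 1301 = 111
Selection 3: 111 + 115 = 226
Selection 4: 226 + 115 = 341
Selection 5: 341 + 115 = 456
Selection 6: 456 + 115 = 571
Selection 7: 571 + 115 = 686
Selection 8: 686 + 115 = 801
Selection 9: 801 + 115 = 916
Selection 10: 916 + 115 = 1031
Selection 11: 1031 + 115 = 1146
Selection 12: 1146 + 115 = 1261
Selection 13: 1261 + 115 = 1376 → 1376 − 1301 = 75
Selection 14: 75 + 115 = 190
Selection 15: 190 + 115 = 305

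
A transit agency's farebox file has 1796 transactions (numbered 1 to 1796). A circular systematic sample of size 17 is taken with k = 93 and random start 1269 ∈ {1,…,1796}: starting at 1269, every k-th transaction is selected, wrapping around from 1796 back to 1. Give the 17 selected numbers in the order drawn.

1269, 1362, 1455, 1548, 1641, 1734, 31, 124, 217, 310, 403, 496, 589, 682, 775, 868, 961

Selection 1: 1269
Selection 2: 1269 + 93 = 1362
Selection 3: 1362 + 93 = 1455
Selection 4: 1455 + 93 = 1548
Selection 5: 1548 + 93 = 1641
Selection 6: 1641 + 93 = 1734
Selection 7: 1734 + 93 = 1827 → 1827 − 1796 = 31
Selection 8: 31 + 93 = 124
Selection 9: 124 + 93 = 217
Selection 10: 217 + 93 = 310
Selection 11: 310 + 93 = 403
Selection 12: 403 + 93 = 496
Selection 13: 496 + 93 = 589
Selection 14: 589 + 93 = 682
Selection 15: 682 + 93 = 775
Selection 16: 775 + 93 = 868
Selection 17: 868 + 93 = 961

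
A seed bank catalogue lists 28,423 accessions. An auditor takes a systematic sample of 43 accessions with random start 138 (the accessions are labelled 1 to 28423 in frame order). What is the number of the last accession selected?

27900

k = 28423/43 = 661
43rd selection = r + (43−1)·k = 138 + 42×661 = 138 + 27762 = 27900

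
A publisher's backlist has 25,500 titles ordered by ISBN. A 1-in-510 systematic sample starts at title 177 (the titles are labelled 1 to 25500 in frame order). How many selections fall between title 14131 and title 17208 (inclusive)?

k = 510
First selection ≥ 14131: 177 + ⌈(14131−177)/510⌉·510 = 177 + 28×510 = 14457
Last selection ≤ 17208: 177 + ⌊(17208−177)/510⌋·510 = 177 + 33×510 = 17007
Count = 33 − 28 + 1 = 6

6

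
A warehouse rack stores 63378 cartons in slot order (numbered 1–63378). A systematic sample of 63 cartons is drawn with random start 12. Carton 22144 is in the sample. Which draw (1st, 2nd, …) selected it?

k = 63378/63 = 1006
position = (22144 − 12)/1006 + 1 = 22132/1006 + 1 = 22 + 1 = 23

23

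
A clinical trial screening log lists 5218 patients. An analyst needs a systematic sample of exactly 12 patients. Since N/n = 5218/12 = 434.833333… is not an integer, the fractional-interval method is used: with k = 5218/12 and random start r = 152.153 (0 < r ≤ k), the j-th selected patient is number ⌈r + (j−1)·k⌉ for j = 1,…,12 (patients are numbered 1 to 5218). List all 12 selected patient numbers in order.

j=1: r + 0k = 152.153 → ⌈·⌉ = 153
j=2: r + 1k = 586.986333… → ⌈·⌉ = 587
j=3: r + 2k = 1021.819666… → ⌈·⌉ = 1022
j=4: r + 3k = 1456.653 → ⌈·⌉ = 1457
j=5: r + 4k = 1891.486333… → ⌈·⌉ = 1892
j=6: r + 5k = 2326.319666… → ⌈·⌉ = 2327
j=7: r + 6k = 2761.153 → ⌈·⌉ = 2762
j=8: r + 7k = 3195.986333… → ⌈·⌉ = 3196
j=9: r + 8k = 3630.819666… → ⌈·⌉ = 3631
j=10: r + 9k = 4065.653 → ⌈·⌉ = 4066
j=11: r + 10k = 4500.486333… → ⌈·⌉ = 4501
j=12: r + 11k = 4935.319666… → ⌈·⌉ = 4936

153, 587, 1022, 1457, 1892, 2327, 2762, 3196, 3631, 4066, 4501, 4936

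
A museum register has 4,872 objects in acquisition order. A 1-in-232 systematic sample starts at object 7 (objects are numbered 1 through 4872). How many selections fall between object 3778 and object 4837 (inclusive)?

k = 232
First selection ≥ 3778: 7 + ⌈(3778−7)/232⌉·232 = 7 + 17×232 = 3951
Last selection ≤ 4837: 7 + ⌊(4837−7)/232⌋·232 = 7 + 20×232 = 4647
Count = 20 − 17 + 1 = 4

4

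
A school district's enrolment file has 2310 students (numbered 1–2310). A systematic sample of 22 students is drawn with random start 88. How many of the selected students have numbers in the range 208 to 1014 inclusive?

k = 2310/22 = 105
First selection ≥ 208: 88 + ⌈(208−88)/105⌉·105 = 88 + 2×105 = 298
Last selection ≤ 1014: 88 + ⌊(1014−88)/105⌋·105 = 88 + 8×105 = 928
Count = 8 − 2 + 1 = 7

7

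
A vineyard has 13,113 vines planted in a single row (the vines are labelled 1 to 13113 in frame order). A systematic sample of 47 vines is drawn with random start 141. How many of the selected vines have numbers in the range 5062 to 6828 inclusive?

k = 13113/47 = 279
First selection ≥ 5062: 141 + ⌈(5062−141)/279⌉·279 = 141 + 18×279 = 5163
Last selection ≤ 6828: 141 + ⌊(6828−141)/279⌋·279 = 141 + 23×279 = 6558
Count = 23 − 18 + 1 = 6

6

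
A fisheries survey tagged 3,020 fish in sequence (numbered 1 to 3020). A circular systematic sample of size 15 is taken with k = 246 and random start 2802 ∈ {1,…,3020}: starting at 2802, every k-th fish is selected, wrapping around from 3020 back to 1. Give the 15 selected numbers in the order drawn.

2802, 28, 274, 520, 766, 1012, 1258, 1504, 1750, 1996, 2242, 2488, 2734, 2980, 206

Selection 1: 2802
Selection 2: 2802 + 246 = 3048 → 3048 − 3020 = 28
Selection 3: 28 + 246 = 274
Selection 4: 274 + 246 = 520
Selection 5: 520 + 246 = 766
Selection 6: 766 + 246 = 1012
Selection 7: 1012 + 246 = 1258
Selection 8: 1258 + 246 = 1504
Selection 9: 1504 + 246 = 1750
Selection 10: 1750 + 246 = 1996
Selection 11: 1996 + 246 = 2242
Selection 12: 2242 + 246 = 2488
Selection 13: 2488 + 246 = 2734
Selection 14: 2734 + 246 = 2980
Selection 15: 2980 + 246 = 3226 → 3226 − 3020 = 206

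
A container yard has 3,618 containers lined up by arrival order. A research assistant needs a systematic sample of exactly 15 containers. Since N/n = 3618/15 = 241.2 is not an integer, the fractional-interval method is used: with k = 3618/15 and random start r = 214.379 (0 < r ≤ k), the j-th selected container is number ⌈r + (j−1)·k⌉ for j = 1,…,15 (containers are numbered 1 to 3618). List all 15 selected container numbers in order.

215, 456, 697, 938, 1180, 1421, 1662, 1903, 2144, 2386, 2627, 2868, 3109, 3350, 3592

j=1: r + 0k = 214.379 → ⌈·⌉ = 215
j=2: r + 1k = 455.579 → ⌈·⌉ = 456
j=3: r + 2k = 696.779 → ⌈·⌉ = 697
j=4: r + 3k = 937.979 → ⌈·⌉ = 938
j=5: r + 4k = 1179.179 → ⌈·⌉ = 1180
j=6: r + 5k = 1420.379 → ⌈·⌉ = 1421
j=7: r + 6k = 1661.579 → ⌈·⌉ = 1662
j=8: r + 7k = 1902.779 → ⌈·⌉ = 1903
j=9: r + 8k = 2143.979 → ⌈·⌉ = 2144
j=10: r + 9k = 2385.179 → ⌈·⌉ = 2386
j=11: r + 10k = 2626.379 → ⌈·⌉ = 2627
j=12: r + 11k = 2867.579 → ⌈·⌉ = 2868
j=13: r + 12k = 3108.779 → ⌈·⌉ = 3109
j=14: r + 13k = 3349.979 → ⌈·⌉ = 3350
j=15: r + 14k = 3591.179 → ⌈·⌉ = 3592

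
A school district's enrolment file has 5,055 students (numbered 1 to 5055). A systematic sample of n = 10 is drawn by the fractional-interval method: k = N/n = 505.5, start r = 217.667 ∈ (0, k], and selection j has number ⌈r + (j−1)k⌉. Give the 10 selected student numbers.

218, 724, 1229, 1735, 2240, 2746, 3251, 3757, 4262, 4768

j=1: r + 0k = 217.667 → ⌈·⌉ = 218
j=2: r + 1k = 723.167 → ⌈·⌉ = 724
j=3: r + 2k = 1228.667 → ⌈·⌉ = 1229
j=4: r + 3k = 1734.167 → ⌈·⌉ = 1735
j=5: r + 4k = 2239.667 → ⌈·⌉ = 2240
j=6: r + 5k = 2745.167 → ⌈·⌉ = 2746
j=7: r + 6k = 3250.667 → ⌈·⌉ = 3251
j=8: r + 7k = 3756.167 → ⌈·⌉ = 3757
j=9: r + 8k = 4261.667 → ⌈·⌉ = 4262
j=10: r + 9k = 4767.167 → ⌈·⌉ = 4768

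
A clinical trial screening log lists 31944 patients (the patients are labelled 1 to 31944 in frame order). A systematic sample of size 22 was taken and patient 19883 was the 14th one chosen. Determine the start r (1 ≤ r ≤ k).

1007

k = 31944/22 = 1452
r = 19883 − (14−1)×1452 = 19883 − 18876 = 1007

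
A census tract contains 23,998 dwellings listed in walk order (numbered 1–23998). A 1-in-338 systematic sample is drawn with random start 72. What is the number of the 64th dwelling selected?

21366

k = 338
64th selection = r + (64−1)·k = 72 + 63×338 = 72 + 21294 = 21366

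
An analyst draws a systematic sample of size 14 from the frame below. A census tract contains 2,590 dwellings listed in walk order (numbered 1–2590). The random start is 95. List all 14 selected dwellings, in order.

k = N/n = 2590/14 = 185
dwelling 1: 95
dwelling 2: 95 + 185 = 280
dwelling 3: 280 + 185 = 465
dwelling 4: 465 + 185 = 650
dwelling 5: 650 + 185 = 835
dwelling 6: 835 + 185 = 1020
dwelling 7: 1020 + 185 = 1205
dwelling 8: 1205 + 185 = 1390
dwelling 9: 1390 + 185 = 1575
dwelling 10: 1575 + 185 = 1760
dwelling 11: 1760 + 185 = 1945
dwelling 12: 1945 + 185 = 2130
dwelling 13: 2130 + 185 = 2315
dwelling 14: 2315 + 185 = 2500

95, 280, 465, 650, 835, 1020, 1205, 1390, 1575, 1760, 1945, 2130, 2315, 2500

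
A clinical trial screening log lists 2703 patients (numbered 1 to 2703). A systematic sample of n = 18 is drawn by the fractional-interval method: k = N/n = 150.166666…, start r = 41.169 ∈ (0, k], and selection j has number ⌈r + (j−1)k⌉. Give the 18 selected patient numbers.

j=1: r + 0k = 41.169 → ⌈·⌉ = 42
j=2: r + 1k = 191.335666… → ⌈·⌉ = 192
j=3: r + 2k = 341.502333… → ⌈·⌉ = 342
j=4: r + 3k = 491.669 → ⌈·⌉ = 492
j=5: r + 4k = 641.835666… → ⌈·⌉ = 642
j=6: r + 5k = 792.002333… → ⌈·⌉ = 793
j=7: r + 6k = 942.169 → ⌈·⌉ = 943
j=8: r + 7k = 1092.335666… → ⌈·⌉ = 1093
j=9: r + 8k = 1242.502333… → ⌈·⌉ = 1243
j=10: r + 9k = 1392.669 → ⌈·⌉ = 1393
j=11: r + 10k = 1542.835666… → ⌈·⌉ = 1543
j=12: r + 11k = 1693.002333… → ⌈·⌉ = 1694
j=13: r + 12k = 1843.169 → ⌈·⌉ = 1844
j=14: r + 13k = 1993.335666… → ⌈·⌉ = 1994
j=15: r + 14k = 2143.502333… → ⌈·⌉ = 2144
j=16: r + 15k = 2293.669 → ⌈·⌉ = 2294
j=17: r + 16k = 2443.835666… → ⌈·⌉ = 2444
j=18: r + 17k = 2594.002333… → ⌈·⌉ = 2595

42, 192, 342, 492, 642, 793, 943, 1093, 1243, 1393, 1543, 1694, 1844, 1994, 2144, 2294, 2444, 2595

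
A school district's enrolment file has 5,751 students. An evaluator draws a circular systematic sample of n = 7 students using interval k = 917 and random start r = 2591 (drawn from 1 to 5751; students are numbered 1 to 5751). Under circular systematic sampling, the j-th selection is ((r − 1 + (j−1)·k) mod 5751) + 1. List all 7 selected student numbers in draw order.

2591, 3508, 4425, 5342, 508, 1425, 2342

Selection 1: 2591
Selection 2: 2591 + 917 = 3508
Selection 3: 3508 + 917 = 4425
Selection 4: 4425 + 917 = 5342
Selection 5: 5342 + 917 = 6259 → 6259 − 5751 = 508
Selection 6: 508 + 917 = 1425
Selection 7: 1425 + 917 = 2342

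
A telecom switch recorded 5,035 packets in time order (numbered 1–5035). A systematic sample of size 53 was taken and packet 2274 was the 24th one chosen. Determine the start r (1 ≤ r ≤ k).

89

k = 5035/53 = 95
r = 2274 − (24−1)×95 = 2274 − 2185 = 89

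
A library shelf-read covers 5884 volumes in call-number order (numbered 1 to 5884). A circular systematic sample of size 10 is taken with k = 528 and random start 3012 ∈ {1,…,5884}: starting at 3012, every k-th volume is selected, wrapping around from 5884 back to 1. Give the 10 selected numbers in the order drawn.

Selection 1: 3012
Selection 2: 3012 + 528 = 3540
Selection 3: 3540 + 528 = 4068
Selection 4: 4068 + 528 = 4596
Selection 5: 4596 + 528 = 5124
Selection 6: 5124 + 528 = 5652
Selection 7: 5652 + 528 = 6180 → 6180 − 5884 = 296
Selection 8: 296 + 528 = 824
Selection 9: 824 + 528 = 1352
Selection 10: 1352 + 528 = 1880

3012, 3540, 4068, 4596, 5124, 5652, 296, 824, 1352, 1880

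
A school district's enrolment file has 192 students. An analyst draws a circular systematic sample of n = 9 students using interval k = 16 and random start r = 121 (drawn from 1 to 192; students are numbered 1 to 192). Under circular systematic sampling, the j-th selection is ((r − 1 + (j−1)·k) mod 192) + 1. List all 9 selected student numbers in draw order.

Selection 1: 121
Selection 2: 121 + 16 = 137
Selection 3: 137 + 16 = 153
Selection 4: 153 + 16 = 169
Selection 5: 169 + 16 = 185
Selection 6: 185 + 16 = 201 → 201 − 192 = 9
Selection 7: 9 + 16 = 25
Selection 8: 25 + 16 = 41
Selection 9: 41 + 16 = 57

121, 137, 153, 169, 185, 9, 25, 41, 57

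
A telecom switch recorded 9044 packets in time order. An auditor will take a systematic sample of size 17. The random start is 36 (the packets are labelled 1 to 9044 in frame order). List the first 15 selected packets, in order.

36, 568, 1100, 1632, 2164, 2696, 3228, 3760, 4292, 4824, 5356, 5888, 6420, 6952, 7484

k = N/n = 9044/17 = 532
packet 1: 36
packet 2: 36 + 532 = 568
packet 3: 568 + 532 = 1100
packet 4: 1100 + 532 = 1632
packet 5: 1632 + 532 = 2164
packet 6: 2164 + 532 = 2696
packet 7: 2696 + 532 = 3228
packet 8: 3228 + 532 = 3760
packet 9: 3760 + 532 = 4292
packet 10: 4292 + 532 = 4824
packet 11: 4824 + 532 = 5356
packet 12: 5356 + 532 = 5888
packet 13: 5888 + 532 = 6420
packet 14: 6420 + 532 = 6952
packet 15: 6952 + 532 = 7484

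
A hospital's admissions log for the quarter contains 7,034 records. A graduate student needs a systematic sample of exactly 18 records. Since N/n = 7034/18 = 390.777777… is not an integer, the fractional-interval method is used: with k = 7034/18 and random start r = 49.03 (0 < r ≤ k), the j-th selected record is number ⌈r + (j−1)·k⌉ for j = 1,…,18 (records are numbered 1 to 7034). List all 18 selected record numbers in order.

j=1: r + 0k = 49.03 → ⌈·⌉ = 50
j=2: r + 1k = 439.807777… → ⌈·⌉ = 440
j=3: r + 2k = 830.585555… → ⌈·⌉ = 831
j=4: r + 3k = 1221.363333… → ⌈·⌉ = 1222
j=5: r + 4k = 1612.141111… → ⌈·⌉ = 1613
j=6: r + 5k = 2002.918888… → ⌈·⌉ = 2003
j=7: r + 6k = 2393.696666… → ⌈·⌉ = 2394
j=8: r + 7k = 2784.474444… → ⌈·⌉ = 2785
j=9: r + 8k = 3175.252222… → ⌈·⌉ = 3176
j=10: r + 9k = 3566.03 → ⌈·⌉ = 3567
j=11: r + 10k = 3956.807777… → ⌈·⌉ = 3957
j=12: r + 11k = 4347.585555… → ⌈·⌉ = 4348
j=13: r + 12k = 4738.363333… → ⌈·⌉ = 4739
j=14: r + 13k = 5129.141111… → ⌈·⌉ = 5130
j=15: r + 14k = 5519.918888… → ⌈·⌉ = 5520
j=16: r + 15k = 5910.696666… → ⌈·⌉ = 5911
j=17: r + 16k = 6301.474444… → ⌈·⌉ = 6302
j=18: r + 17k = 6692.252222… → ⌈·⌉ = 6693

50, 440, 831, 1222, 1613, 2003, 2394, 2785, 3176, 3567, 3957, 4348, 4739, 5130, 5520, 5911, 6302, 6693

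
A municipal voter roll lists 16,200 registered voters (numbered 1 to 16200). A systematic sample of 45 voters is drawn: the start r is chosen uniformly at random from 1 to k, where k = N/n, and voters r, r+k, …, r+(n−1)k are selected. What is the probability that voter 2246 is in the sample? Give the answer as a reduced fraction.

1/360

k = 16200/45 = 360.
Voter 2246 is selected iff r ≡ 2246 (mod 360); exactly one such r in {1,…,360}.
Inclusion probability = 1/360.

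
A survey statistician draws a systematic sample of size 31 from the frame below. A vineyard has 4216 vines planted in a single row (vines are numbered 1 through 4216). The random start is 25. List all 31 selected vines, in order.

25, 161, 297, 433, 569, 705, 841, 977, 1113, 1249, 1385, 1521, 1657, 1793, 1929, 2065, 2201, 2337, 2473, 2609, 2745, 2881, 3017, 3153, 3289, 3425, 3561, 3697, 3833, 3969, 4105

k = N/n = 4216/31 = 136
vine 1: 25
vine 2: 25 + 136 = 161
vine 3: 161 + 136 = 297
vine 4: 297 + 136 = 433
vine 5: 433 + 136 = 569
vine 6: 569 + 136 = 705
vine 7: 705 + 136 = 841
vine 8: 841 + 136 = 977
vine 9: 977 + 136 = 1113
vine 10: 1113 + 136 = 1249
vine 11: 1249 + 136 = 1385
vine 12: 1385 + 136 = 1521
vine 13: 1521 + 136 = 1657
vine 14: 1657 + 136 = 1793
vine 15: 1793 + 136 = 1929
vine 16: 1929 + 136 = 2065
vine 17: 2065 + 136 = 2201
vine 18: 2201 + 136 = 2337
vine 19: 2337 + 136 = 2473
vine 20: 2473 + 136 = 2609
vine 21: 2609 + 136 = 2745
vine 22: 2745 + 136 = 2881
vine 23: 2881 + 136 = 3017
vine 24: 3017 + 136 = 3153
vine 25: 3153 + 136 = 3289
vine 26: 3289 + 136 = 3425
vine 27: 3425 + 136 = 3561
vine 28: 3561 + 136 = 3697
vine 29: 3697 + 136 = 3833
vine 30: 3833 + 136 = 3969
vine 31: 3969 + 136 = 4105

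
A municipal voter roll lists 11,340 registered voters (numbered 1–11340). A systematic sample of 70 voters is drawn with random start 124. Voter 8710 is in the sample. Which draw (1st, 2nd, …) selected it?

54

k = 11340/70 = 162
position = (8710 − 124)/162 + 1 = 8586/162 + 1 = 53 + 1 = 54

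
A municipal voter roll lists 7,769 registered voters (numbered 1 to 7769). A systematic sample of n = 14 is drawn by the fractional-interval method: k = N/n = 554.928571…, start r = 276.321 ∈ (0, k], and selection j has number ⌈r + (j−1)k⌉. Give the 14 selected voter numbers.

277, 832, 1387, 1942, 2497, 3051, 3606, 4161, 4716, 5271, 5826, 6381, 6936, 7491

j=1: r + 0k = 276.321 → ⌈·⌉ = 277
j=2: r + 1k = 831.249571… → ⌈·⌉ = 832
j=3: r + 2k = 1386.178142… → ⌈·⌉ = 1387
j=4: r + 3k = 1941.106714… → ⌈·⌉ = 1942
j=5: r + 4k = 2496.035285… → ⌈·⌉ = 2497
j=6: r + 5k = 3050.963857… → ⌈·⌉ = 3051
j=7: r + 6k = 3605.892428… → ⌈·⌉ = 3606
j=8: r + 7k = 4160.821 → ⌈·⌉ = 4161
j=9: r + 8k = 4715.749571… → ⌈·⌉ = 4716
j=10: r + 9k = 5270.678142… → ⌈·⌉ = 5271
j=11: r + 10k = 5825.606714… → ⌈·⌉ = 5826
j=12: r + 11k = 6380.535285… → ⌈·⌉ = 6381
j=13: r + 12k = 6935.463857… → ⌈·⌉ = 6936
j=14: r + 13k = 7490.392428… → ⌈·⌉ = 7491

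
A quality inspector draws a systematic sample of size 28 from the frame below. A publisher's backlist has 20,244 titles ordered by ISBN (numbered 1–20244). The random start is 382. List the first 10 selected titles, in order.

382, 1105, 1828, 2551, 3274, 3997, 4720, 5443, 6166, 6889

k = N/n = 20244/28 = 723
title 1: 382
title 2: 382 + 723 = 1105
title 3: 1105 + 723 = 1828
title 4: 1828 + 723 = 2551
title 5: 2551 + 723 = 3274
title 6: 3274 + 723 = 3997
title 7: 3997 + 723 = 4720
title 8: 4720 + 723 = 5443
title 9: 5443 + 723 = 6166
title 10: 6166 + 723 = 6889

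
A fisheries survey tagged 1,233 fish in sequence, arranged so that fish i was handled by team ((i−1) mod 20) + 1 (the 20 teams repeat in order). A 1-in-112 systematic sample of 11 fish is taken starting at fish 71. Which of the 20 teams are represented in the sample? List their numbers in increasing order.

Consecutive selections differ by k = 112, so their team numbers differ by 112 mod 20 = 12.
gcd(112, 20) = 4, so the sample visits 20/4 = 5 distinct residues mod 20.
Start 71 is team 11; the teams hit are 3, 7, 11, 15, 19.

3, 7, 11, 15, 19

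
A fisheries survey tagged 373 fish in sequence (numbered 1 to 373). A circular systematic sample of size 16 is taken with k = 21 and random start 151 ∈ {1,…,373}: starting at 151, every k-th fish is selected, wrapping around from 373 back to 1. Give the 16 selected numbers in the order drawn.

151, 172, 193, 214, 235, 256, 277, 298, 319, 340, 361, 9, 30, 51, 72, 93

Selection 1: 151
Selection 2: 151 + 21 = 172
Selection 3: 172 + 21 = 193
Selection 4: 193 + 21 = 214
Selection 5: 214 + 21 = 235
Selection 6: 235 + 21 = 256
Selection 7: 256 + 21 = 277
Selection 8: 277 + 21 = 298
Selection 9: 298 + 21 = 319
Selection 10: 319 + 21 = 340
Selection 11: 340 + 21 = 361
Selection 12: 361 + 21 = 382 → 382 − 373 = 9
Selection 13: 9 + 21 = 30
Selection 14: 30 + 21 = 51
Selection 15: 51 + 21 = 72
Selection 16: 72 + 21 = 93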